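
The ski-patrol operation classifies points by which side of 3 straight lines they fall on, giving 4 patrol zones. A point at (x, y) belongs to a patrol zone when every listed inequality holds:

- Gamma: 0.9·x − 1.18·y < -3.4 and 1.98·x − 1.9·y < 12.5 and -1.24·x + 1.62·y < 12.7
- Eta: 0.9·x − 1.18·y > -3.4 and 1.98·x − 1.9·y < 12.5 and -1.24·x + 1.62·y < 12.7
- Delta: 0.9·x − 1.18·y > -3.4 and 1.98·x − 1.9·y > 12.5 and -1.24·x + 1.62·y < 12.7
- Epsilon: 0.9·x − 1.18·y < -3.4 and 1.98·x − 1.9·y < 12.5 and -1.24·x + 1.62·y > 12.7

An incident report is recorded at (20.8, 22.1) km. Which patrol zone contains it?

0.9·20.8 − 1.18·22.1 = -7.358, which is < -3.4
1.98·20.8 − 1.9·22.1 = -0.806, which is < 12.5
-1.24·20.8 + 1.62·22.1 = 10.010, which is < 12.7
This sign pattern matches Gamma.

Gamma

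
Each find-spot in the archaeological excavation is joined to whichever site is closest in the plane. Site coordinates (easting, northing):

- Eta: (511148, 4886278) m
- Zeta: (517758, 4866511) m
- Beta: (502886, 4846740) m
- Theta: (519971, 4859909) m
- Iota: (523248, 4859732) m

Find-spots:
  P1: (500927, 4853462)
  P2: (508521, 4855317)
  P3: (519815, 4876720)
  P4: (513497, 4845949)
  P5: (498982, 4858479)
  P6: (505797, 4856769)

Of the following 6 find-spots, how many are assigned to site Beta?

5

P1 → Beta
P2 → Beta
P3 → Zeta
P4 → Beta
P5 → Beta
P6 → Beta
5 of the 6 go to Beta.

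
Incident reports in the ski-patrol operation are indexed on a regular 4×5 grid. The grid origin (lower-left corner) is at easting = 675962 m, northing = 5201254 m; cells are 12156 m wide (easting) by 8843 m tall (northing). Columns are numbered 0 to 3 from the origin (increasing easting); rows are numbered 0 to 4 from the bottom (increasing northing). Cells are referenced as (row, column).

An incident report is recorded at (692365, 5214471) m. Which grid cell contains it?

(1, 1)

Column index: ⌊(692365 − 675962) / 12156⌋ = ⌊1.349⌋ = 1
Row offset from origin: ⌊(5214471 − 5201254) / 8843⌋ = ⌊1.495⌋ = 1 → row 1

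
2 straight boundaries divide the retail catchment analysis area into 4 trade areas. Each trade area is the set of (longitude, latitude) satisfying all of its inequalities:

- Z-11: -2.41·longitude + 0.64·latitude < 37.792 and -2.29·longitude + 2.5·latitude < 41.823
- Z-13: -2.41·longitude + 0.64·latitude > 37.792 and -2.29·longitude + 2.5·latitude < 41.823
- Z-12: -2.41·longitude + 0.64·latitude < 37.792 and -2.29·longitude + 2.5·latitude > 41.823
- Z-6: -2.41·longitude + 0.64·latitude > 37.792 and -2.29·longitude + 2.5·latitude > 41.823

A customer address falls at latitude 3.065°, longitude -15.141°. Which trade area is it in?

-2.41·-15.141 + 0.64·3.065 = 38.451, which is > 37.792
-2.29·-15.141 + 2.5·3.065 = 42.335, which is > 41.823
This sign pattern matches Z-6.

Z-6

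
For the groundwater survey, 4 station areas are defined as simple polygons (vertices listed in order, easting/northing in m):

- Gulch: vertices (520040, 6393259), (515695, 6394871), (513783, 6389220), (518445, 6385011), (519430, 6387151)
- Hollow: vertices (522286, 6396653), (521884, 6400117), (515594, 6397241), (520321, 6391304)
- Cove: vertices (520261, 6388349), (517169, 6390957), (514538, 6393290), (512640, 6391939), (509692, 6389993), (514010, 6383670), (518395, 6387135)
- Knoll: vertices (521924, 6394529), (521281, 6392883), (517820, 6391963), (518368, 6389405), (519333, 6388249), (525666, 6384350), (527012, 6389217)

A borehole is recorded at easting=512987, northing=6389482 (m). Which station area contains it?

Cove

Cast a ray rightward from (512987, 6389482). For each polygon, the edges (by vertex number in listed order) whose endpoints lie on opposite sides of northing = 6389482, where each meets that height, and whether that is right or left of the point:
Gulch: 2–3 at easting≈513871.6 (right), 5–1 at easting≈519662.8 (right) → 2 crossings.
Hollow: no edge straddles that height → 0 crossings.
Cove: 1–2 at easting≈518917.7 (right), 5–6 at easting≈510041.0 (left) → 1 crossing.
Knoll: 3–4 at easting≈518351.5 (right), 7–1 at easting≈526758.2 (right) → 2 crossings.
Only Cove has an odd count, so the point is inside Cove.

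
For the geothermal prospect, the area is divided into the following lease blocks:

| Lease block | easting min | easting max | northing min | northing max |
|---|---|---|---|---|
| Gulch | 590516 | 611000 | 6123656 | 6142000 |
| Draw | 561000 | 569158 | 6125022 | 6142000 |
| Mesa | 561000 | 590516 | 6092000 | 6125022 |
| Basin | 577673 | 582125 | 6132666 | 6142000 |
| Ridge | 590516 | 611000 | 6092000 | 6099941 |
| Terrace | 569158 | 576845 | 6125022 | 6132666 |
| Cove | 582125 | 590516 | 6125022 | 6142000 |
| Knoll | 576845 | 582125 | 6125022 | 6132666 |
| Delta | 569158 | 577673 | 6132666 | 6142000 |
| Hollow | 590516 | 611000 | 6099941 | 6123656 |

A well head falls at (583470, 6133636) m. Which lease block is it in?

The point has easting = 583470 and northing = 6133636.
Only Cove satisfies 582125 ≤ easting ≤ 590516 and 6125022 ≤ northing ≤ 6142000.

Cove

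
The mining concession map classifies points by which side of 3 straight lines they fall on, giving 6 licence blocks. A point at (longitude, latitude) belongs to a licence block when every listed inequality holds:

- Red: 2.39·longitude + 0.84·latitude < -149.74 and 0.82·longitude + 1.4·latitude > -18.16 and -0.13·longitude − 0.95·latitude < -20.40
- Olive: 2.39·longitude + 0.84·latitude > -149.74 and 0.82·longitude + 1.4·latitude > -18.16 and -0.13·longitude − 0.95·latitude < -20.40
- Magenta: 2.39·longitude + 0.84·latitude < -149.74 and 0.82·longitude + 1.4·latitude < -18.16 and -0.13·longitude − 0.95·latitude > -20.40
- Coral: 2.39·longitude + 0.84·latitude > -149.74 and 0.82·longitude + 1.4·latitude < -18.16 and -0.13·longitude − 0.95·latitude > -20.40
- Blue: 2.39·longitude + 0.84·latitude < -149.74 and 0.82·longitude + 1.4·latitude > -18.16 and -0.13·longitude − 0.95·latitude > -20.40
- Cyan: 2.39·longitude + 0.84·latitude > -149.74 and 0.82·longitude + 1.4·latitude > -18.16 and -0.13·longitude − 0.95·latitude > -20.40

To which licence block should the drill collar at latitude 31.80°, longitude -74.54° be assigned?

Red

2.39·-74.54 + 0.84·31.80 = -151.439, which is < -149.74
0.82·-74.54 + 1.4·31.80 = -16.603, which is > -18.16
-0.13·-74.54 − 0.95·31.80 = -20.520, which is < -20.40
This sign pattern matches Red.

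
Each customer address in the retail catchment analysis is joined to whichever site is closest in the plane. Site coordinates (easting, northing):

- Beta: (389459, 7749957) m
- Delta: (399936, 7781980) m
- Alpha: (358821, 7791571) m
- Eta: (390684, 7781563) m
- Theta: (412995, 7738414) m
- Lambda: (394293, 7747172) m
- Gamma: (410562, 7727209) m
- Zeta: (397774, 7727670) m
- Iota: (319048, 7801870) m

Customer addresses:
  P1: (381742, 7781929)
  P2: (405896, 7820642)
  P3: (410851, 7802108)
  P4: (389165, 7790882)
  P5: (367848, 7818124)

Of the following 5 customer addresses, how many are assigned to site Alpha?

P1 → Eta
P2 → Delta
P3 → Delta
P4 → Eta
P5 → Alpha
1 of the 5 goes to Alpha.

1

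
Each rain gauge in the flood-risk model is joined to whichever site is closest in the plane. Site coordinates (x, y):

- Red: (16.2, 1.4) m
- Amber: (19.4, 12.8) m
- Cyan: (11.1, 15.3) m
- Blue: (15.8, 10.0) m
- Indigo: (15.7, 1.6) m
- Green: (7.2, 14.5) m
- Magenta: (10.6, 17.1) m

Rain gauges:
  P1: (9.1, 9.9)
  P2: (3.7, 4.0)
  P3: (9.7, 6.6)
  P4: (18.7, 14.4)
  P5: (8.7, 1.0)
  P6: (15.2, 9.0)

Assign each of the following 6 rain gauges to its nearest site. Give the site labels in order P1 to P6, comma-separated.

P1 → Green (d²=24.77)
P2 → Green (d²=122.50)
P3 → Blue (d²=48.77)
P4 → Amber (d²=3.05)
P5 → Indigo (d²=49.36)
P6 → Blue (d²=1.36)

Green, Green, Blue, Amber, Indigo, Blue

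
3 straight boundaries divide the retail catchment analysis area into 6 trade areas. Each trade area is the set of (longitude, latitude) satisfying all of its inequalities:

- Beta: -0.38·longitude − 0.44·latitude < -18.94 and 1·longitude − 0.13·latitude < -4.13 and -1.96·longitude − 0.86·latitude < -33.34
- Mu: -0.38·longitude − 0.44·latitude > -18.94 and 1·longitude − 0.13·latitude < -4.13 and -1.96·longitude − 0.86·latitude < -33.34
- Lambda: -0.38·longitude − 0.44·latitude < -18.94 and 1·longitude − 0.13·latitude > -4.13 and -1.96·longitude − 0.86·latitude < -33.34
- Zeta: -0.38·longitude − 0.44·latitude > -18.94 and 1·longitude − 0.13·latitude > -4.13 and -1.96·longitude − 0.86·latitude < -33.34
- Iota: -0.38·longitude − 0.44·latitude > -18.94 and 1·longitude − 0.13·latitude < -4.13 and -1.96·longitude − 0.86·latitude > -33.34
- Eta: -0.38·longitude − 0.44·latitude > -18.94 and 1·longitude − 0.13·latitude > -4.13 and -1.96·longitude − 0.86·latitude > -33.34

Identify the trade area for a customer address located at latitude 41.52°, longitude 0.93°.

Mu

-0.38·0.93 − 0.44·41.52 = -18.622, which is > -18.94
1·0.93 − 0.13·41.52 = -4.468, which is < -4.13
-1.96·0.93 − 0.86·41.52 = -37.530, which is < -33.34
This sign pattern matches Mu.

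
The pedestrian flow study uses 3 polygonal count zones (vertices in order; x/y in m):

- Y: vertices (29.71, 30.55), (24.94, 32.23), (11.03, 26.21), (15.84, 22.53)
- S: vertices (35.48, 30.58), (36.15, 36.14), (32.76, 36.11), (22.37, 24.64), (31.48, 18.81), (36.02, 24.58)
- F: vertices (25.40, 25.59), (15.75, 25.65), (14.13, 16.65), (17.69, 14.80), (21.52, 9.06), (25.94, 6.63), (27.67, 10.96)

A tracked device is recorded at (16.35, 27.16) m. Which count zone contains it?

Cast a ray rightward from (16.35, 27.16). For each polygon, the edges (by vertex number in listed order) whose endpoints lie on opposite sides of y = 27.16, where each meets that height, and whether that is right or left of the point:
Y: 2–3 at x≈13.225 (left), 4–1 at x≈23.847 (right) → 1 crossing.
S: 3–4 at x≈24.653 (right), 6–1 at x≈35.788 (right) → 2 crossings.
F: no edge straddles that height → 0 crossings.
Only Y has an odd count, so the point is inside Y.

Y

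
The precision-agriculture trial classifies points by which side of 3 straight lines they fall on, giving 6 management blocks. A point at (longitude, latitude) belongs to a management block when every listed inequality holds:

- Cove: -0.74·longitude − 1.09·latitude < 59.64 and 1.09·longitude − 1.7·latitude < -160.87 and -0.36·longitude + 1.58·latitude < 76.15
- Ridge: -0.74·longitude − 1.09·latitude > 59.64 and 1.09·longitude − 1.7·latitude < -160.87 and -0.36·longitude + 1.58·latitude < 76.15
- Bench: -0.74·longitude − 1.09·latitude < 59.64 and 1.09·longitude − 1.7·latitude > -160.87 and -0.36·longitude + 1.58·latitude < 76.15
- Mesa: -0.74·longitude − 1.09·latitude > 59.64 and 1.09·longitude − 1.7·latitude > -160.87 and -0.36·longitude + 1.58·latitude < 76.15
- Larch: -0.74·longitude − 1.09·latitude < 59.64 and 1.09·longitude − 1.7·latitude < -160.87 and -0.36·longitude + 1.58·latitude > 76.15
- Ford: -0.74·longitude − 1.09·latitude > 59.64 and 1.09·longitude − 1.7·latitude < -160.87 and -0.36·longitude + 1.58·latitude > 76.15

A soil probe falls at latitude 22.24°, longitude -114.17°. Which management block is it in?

Ford

-0.74·-114.17 − 1.09·22.24 = 60.244, which is > 59.64
1.09·-114.17 − 1.7·22.24 = -162.253, which is < -160.87
-0.36·-114.17 + 1.58·22.24 = 76.240, which is > 76.15
This sign pattern matches Ford.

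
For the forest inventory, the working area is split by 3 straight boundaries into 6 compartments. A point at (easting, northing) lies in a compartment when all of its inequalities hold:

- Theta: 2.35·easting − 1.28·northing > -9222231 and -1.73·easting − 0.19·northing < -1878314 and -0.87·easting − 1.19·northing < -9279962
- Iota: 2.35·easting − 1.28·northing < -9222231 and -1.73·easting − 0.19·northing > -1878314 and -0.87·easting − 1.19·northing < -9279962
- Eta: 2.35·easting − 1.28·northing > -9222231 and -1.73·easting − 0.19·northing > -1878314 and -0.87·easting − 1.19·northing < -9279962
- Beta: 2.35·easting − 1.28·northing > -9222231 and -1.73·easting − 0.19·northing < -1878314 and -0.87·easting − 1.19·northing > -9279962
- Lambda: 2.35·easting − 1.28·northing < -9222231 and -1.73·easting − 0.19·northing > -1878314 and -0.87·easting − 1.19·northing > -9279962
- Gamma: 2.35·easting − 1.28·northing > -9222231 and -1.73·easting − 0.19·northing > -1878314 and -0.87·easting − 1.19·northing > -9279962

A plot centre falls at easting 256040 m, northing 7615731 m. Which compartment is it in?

2.35·256040 − 1.28·7615731 = -9146441.680, which is > -9222231
-1.73·256040 − 0.19·7615731 = -1889938.090, which is < -1878314
-0.87·256040 − 1.19·7615731 = -9285474.690, which is < -9279962
This sign pattern matches Theta.

Theta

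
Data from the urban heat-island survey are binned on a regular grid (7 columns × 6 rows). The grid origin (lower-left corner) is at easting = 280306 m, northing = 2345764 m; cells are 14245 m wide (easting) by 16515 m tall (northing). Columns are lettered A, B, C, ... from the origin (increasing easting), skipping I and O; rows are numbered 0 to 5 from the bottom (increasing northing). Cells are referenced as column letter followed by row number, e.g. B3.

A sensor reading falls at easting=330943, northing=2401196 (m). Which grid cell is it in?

D3

Column index: ⌊(330943 − 280306) / 14245⌋ = ⌊3.555⌋ = 3 → column D
Row offset from origin: ⌊(2401196 − 2345764) / 16515⌋ = ⌊3.356⌋ = 3 → row 3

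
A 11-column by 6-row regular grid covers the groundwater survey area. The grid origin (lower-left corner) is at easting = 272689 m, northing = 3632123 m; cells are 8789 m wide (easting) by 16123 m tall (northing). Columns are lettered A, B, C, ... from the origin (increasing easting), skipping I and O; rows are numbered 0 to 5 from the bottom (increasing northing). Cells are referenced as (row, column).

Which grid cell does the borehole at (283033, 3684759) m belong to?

Column index: ⌊(283033 − 272689) / 8789⌋ = ⌊1.177⌋ = 1 → column B
Row offset from origin: ⌊(3684759 − 3632123) / 16123⌋ = ⌊3.265⌋ = 3 → row 3

(3, B)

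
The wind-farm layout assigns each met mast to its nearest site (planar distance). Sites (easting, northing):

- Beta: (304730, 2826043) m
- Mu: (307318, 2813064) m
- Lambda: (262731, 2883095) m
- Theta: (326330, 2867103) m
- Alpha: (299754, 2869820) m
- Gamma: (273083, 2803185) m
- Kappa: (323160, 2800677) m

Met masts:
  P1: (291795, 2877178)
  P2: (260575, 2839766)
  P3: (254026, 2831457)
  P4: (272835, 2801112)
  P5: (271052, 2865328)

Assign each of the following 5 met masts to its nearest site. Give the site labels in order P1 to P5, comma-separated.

Alpha, Gamma, Gamma, Gamma, Lambda

P1 → Alpha (d²=117485845.00)
P2 → Gamma (d²=1494619625.00)
P3 → Gamma (d²=1162475233.00)
P4 → Gamma (d²=4358833.00)
P5 → Lambda (d²=384905330.00)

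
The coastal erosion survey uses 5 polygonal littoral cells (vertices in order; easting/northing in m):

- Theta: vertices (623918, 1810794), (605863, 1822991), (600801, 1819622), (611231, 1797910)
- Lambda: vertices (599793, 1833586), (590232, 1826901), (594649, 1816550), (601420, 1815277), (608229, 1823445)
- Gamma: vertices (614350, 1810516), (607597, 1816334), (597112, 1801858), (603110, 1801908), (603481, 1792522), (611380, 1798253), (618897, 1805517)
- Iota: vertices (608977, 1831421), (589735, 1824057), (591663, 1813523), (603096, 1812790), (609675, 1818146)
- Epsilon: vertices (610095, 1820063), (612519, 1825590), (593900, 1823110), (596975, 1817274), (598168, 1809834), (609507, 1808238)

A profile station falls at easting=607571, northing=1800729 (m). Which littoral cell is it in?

Gamma

Cast a ray rightward from (607571, 1800729). For each polygon, the edges (by vertex number in listed order) whose endpoints lie on opposite sides of northing = 1800729, where each meets that height, and whether that is right or left of the point:
Theta: 3–4 at easting≈609876.8 (right), 4–1 at easting≈614006.9 (right) → 2 crossings.
Lambda: no edge straddles that height → 0 crossings.
Gamma: 4–5 at easting≈603156.6 (left), 6–7 at easting≈613942.2 (right) → 1 crossing.
Iota: no edge straddles that height → 0 crossings.
Epsilon: no edge straddles that height → 0 crossings.
Only Gamma has an odd count, so the point is inside Gamma.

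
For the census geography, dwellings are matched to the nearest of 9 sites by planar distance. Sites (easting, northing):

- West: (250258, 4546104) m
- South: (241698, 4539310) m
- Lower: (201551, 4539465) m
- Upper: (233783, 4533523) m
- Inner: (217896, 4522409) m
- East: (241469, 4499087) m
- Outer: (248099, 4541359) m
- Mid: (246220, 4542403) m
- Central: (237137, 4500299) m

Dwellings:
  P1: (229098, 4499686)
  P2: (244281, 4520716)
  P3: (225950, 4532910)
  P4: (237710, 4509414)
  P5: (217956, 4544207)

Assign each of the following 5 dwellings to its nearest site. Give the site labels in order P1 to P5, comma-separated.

P1 → Central (d²=65001290.00)
P2 → Upper (d²=274227253.00)
P3 → Upper (d²=61731658.00)
P4 → Central (d²=83411554.00)
P5 → Lower (d²=291610589.00)

Central, Upper, Upper, Central, Lower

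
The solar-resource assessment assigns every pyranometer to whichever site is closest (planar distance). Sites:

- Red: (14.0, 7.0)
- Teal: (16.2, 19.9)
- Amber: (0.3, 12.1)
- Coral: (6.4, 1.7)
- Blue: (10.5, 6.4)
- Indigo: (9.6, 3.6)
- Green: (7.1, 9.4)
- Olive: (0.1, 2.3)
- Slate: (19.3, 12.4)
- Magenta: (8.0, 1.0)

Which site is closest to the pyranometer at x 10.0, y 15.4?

Green

Squared distances to each site:
Red: 86.560; Teal: 58.690; Amber: 104.980; Coral: 200.650; Blue: 81.250; Indigo: 139.400; Green: 44.410; Olive: 269.620; Slate: 95.490; Magenta: 211.360.
Minimum at Green.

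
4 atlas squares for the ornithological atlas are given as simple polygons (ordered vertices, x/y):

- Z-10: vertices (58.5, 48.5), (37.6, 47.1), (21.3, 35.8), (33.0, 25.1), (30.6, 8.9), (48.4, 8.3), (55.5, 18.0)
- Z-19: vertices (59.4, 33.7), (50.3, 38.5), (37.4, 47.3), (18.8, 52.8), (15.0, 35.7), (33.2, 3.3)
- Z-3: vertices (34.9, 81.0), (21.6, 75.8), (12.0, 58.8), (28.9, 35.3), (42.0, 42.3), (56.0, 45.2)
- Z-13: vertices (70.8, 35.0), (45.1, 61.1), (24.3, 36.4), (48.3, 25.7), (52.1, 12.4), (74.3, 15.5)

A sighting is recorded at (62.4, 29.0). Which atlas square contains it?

Z-13

Cast a ray rightward from (62.4, 29.0). For each polygon, the edges (by vertex number in listed order) whose endpoints lie on opposite sides of y = 29.0, where each meets that height, and whether that is right or left of the point:
Z-10: 3–4 at x≈28.74 (left), 7–1 at x≈56.58 (left) → 0 crossings.
Z-19: 5–6 at x≈18.76 (left), 6–1 at x≈55.35 (left) → 0 crossings.
Z-3: no edge straddles that height → 0 crossings.
Z-13: 3–4 at x≈40.90 (left), 6–1 at x≈71.88 (right) → 1 crossing.
Only Z-13 has an odd count, so the point is inside Z-13.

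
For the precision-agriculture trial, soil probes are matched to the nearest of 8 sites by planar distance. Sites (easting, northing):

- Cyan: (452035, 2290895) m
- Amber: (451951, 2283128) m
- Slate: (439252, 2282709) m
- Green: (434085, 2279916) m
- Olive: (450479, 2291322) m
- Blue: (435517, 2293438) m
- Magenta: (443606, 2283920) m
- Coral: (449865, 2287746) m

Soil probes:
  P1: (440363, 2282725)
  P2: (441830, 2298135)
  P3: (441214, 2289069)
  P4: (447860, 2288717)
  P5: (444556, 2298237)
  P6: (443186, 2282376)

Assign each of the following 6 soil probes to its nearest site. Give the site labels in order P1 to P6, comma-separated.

Slate, Blue, Magenta, Coral, Olive, Magenta

P1 → Slate (d²=1234577.00)
P2 → Blue (d²=61915778.00)
P3 → Magenta (d²=32233865.00)
P4 → Coral (d²=4962866.00)
P5 → Olive (d²=82899154.00)
P6 → Magenta (d²=2560336.00)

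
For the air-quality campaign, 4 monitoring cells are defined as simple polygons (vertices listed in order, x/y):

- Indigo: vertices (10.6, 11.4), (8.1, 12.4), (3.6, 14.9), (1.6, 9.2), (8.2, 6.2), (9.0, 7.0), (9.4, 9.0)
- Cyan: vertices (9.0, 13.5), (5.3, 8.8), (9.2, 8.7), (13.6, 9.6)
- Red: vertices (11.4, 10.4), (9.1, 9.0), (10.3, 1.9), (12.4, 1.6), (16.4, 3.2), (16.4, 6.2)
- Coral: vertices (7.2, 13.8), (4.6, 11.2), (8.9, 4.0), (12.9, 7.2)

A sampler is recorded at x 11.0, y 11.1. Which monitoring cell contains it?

Cyan

Cast a ray rightward from (11.0, 11.1). For each polygon, the edges (by vertex number in listed order) whose endpoints lie on opposite sides of y = 11.1, where each meets that height, and whether that is right or left of the point:
Indigo: 3–4 at x≈2.27 (left), 7–1 at x≈10.45 (left) → 0 crossings.
Cyan: 1–2 at x≈7.11 (left), 4–1 at x≈11.83 (right) → 1 crossing.
Red: no edge straddles that height → 0 crossings.
Coral: 2–3 at x≈4.66 (left), 4–1 at x≈9.53 (left) → 0 crossings.
Only Cyan has an odd count, so the point is inside Cyan.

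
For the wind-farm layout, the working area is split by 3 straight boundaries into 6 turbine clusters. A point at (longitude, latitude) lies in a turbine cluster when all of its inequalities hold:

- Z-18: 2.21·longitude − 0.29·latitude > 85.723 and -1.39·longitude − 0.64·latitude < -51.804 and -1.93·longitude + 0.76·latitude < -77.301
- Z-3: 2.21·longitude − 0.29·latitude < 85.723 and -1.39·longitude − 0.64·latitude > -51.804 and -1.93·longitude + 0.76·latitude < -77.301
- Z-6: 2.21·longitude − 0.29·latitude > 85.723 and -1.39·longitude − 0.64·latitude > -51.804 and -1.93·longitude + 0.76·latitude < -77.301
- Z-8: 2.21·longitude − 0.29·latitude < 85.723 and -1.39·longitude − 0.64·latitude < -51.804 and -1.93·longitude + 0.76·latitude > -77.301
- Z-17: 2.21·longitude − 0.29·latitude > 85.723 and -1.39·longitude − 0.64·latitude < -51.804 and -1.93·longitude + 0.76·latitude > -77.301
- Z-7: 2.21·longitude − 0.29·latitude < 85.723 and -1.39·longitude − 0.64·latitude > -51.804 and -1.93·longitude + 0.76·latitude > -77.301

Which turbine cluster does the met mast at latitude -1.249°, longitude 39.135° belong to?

Z-17

2.21·39.135 − 0.29·-1.249 = 86.851, which is > 85.723
-1.39·39.135 − 0.64·-1.249 = -53.598, which is < -51.804
-1.93·39.135 + 0.76·-1.249 = -76.480, which is > -77.301
This sign pattern matches Z-17.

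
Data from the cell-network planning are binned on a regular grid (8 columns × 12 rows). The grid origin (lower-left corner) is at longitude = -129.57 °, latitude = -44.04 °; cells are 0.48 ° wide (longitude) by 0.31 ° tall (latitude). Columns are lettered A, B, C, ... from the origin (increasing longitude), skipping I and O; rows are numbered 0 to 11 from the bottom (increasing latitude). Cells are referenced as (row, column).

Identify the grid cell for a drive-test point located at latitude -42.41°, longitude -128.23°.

Column index: ⌊(-128.23 − -129.57) / 0.48⌋ = ⌊2.792⌋ = 2 → column C
Row offset from origin: ⌊(-42.41 − -44.04) / 0.31⌋ = ⌊5.258⌋ = 5 → row 5

(5, C)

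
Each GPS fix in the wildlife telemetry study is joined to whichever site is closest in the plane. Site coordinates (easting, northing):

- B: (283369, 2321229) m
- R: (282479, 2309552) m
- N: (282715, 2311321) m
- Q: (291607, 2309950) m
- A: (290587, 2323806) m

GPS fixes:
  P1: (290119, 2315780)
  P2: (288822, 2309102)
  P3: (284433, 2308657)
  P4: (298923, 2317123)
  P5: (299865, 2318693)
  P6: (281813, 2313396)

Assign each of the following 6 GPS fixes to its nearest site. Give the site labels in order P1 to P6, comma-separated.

Q, Q, R, Q, A, N

P1 → Q (d²=36203044.00)
P2 → Q (d²=8475329.00)
P3 → R (d²=4619141.00)
P4 → Q (d²=104975785.00)
P5 → A (d²=112224053.00)
P6 → N (d²=5119229.00)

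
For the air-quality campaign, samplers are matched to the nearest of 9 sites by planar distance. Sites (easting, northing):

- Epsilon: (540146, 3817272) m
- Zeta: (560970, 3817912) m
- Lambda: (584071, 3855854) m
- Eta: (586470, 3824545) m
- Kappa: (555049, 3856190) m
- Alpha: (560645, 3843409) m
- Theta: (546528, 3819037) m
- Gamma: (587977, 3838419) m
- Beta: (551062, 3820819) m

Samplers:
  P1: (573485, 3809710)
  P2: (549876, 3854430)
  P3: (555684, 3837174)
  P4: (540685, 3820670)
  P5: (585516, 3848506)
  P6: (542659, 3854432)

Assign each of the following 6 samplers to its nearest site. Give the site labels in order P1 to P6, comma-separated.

Zeta, Kappa, Alpha, Epsilon, Lambda, Kappa

P1 → Zeta (d²=223898029.00)
P2 → Kappa (d²=29857529.00)
P3 → Alpha (d²=63486746.00)
P4 → Epsilon (d²=11836925.00)
P5 → Lambda (d²=56081129.00)
P6 → Kappa (d²=156602664.00)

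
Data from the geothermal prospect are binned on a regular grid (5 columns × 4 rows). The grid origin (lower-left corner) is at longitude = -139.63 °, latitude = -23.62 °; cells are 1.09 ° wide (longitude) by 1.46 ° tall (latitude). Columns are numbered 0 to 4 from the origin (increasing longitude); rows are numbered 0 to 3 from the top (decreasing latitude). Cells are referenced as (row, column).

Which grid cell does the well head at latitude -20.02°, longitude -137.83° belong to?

(1, 1)

Column index: ⌊(-137.83 − -139.63) / 1.09⌋ = ⌊1.651⌋ = 1
Row offset from origin: ⌊(-20.02 − -23.62) / 1.46⌋ = ⌊2.466⌋ = 2 → row 1 (counted from top)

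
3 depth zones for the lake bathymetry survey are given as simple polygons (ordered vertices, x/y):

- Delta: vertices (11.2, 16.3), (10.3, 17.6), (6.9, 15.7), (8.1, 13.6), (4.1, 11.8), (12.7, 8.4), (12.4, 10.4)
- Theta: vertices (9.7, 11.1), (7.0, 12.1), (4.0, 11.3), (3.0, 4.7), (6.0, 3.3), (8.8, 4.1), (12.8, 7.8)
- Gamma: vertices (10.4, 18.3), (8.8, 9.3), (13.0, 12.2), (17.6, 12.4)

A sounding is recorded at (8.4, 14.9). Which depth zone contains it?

Delta

Cast a ray rightward from (8.4, 14.9). For each polygon, the edges (by vertex number in listed order) whose endpoints lie on opposite sides of y = 14.9, where each meets that height, and whether that is right or left of the point:
Delta: 3–4 at x≈7.36 (left), 7–1 at x≈11.48 (right) → 1 crossing.
Theta: no edge straddles that height → 0 crossings.
Gamma: 1–2 at x≈9.80 (right), 4–1 at x≈14.55 (right) → 2 crossings.
Only Delta has an odd count, so the point is inside Delta.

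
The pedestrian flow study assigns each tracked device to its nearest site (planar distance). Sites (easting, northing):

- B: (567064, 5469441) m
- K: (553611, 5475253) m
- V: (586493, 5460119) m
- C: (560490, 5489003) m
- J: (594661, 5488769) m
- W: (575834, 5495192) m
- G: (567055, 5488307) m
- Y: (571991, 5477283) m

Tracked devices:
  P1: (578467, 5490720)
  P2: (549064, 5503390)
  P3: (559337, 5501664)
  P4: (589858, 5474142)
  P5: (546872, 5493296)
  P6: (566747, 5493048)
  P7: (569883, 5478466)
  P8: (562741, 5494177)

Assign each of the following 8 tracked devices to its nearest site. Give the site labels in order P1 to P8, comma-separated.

P1 → W (d²=26931473.00)
P2 → C (d²=337539245.00)
P3 → C (d²=161630330.00)
P4 → V (d²=207967754.00)
P5 → C (d²=203879773.00)
P6 → G (d²=22571945.00)
P7 → Y (d²=5843153.00)
P8 → C (d²=31837277.00)

W, C, C, V, C, G, Y, C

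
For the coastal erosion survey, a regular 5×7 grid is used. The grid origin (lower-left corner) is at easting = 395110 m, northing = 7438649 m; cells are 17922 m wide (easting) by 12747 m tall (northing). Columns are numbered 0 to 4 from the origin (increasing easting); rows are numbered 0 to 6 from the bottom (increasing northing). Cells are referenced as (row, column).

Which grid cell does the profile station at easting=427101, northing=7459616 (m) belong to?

(1, 1)

Column index: ⌊(427101 − 395110) / 17922⌋ = ⌊1.785⌋ = 1
Row offset from origin: ⌊(7459616 − 7438649) / 12747⌋ = ⌊1.645⌋ = 1 → row 1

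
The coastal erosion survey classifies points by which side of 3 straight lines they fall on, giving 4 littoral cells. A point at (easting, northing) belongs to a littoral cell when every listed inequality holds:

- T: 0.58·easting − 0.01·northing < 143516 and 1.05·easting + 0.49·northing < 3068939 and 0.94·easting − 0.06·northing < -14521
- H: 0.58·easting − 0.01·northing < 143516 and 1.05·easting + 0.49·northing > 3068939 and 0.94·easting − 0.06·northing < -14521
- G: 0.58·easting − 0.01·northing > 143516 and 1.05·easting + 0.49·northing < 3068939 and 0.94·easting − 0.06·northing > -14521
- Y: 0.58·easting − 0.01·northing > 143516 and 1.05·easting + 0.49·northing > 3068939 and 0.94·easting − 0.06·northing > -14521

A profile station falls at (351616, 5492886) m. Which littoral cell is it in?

0.58·351616 − 0.01·5492886 = 149008.420, which is > 143516
1.05·351616 + 0.49·5492886 = 3060710.940, which is < 3068939
0.94·351616 − 0.06·5492886 = 945.880, which is > -14521
This sign pattern matches G.

G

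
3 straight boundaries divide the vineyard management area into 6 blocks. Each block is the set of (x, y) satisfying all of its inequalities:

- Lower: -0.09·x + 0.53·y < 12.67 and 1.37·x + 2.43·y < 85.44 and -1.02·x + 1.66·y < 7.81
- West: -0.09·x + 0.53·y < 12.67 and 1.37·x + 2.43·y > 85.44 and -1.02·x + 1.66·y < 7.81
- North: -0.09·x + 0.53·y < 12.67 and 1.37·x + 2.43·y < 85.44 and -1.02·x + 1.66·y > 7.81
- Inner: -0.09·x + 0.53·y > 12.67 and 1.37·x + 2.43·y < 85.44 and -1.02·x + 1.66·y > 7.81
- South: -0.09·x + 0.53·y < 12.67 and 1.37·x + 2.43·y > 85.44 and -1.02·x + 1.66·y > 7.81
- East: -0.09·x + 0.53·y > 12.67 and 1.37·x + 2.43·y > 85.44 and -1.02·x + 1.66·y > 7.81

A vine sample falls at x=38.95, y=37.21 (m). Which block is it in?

-0.09·38.95 + 0.53·37.21 = 16.216, which is > 12.67
1.37·38.95 + 2.43·37.21 = 143.782, which is > 85.44
-1.02·38.95 + 1.66·37.21 = 22.040, which is > 7.81
This sign pattern matches East.

East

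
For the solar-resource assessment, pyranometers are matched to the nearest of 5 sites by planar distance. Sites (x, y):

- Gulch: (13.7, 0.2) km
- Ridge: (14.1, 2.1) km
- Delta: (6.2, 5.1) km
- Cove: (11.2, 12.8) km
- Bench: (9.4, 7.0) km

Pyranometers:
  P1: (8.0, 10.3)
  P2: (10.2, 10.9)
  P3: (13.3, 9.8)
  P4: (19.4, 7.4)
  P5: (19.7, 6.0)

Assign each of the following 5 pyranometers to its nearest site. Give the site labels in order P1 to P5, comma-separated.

Bench, Cove, Cove, Ridge, Ridge

P1 → Bench (d²=12.85)
P2 → Cove (d²=4.61)
P3 → Cove (d²=13.41)
P4 → Ridge (d²=56.18)
P5 → Ridge (d²=46.57)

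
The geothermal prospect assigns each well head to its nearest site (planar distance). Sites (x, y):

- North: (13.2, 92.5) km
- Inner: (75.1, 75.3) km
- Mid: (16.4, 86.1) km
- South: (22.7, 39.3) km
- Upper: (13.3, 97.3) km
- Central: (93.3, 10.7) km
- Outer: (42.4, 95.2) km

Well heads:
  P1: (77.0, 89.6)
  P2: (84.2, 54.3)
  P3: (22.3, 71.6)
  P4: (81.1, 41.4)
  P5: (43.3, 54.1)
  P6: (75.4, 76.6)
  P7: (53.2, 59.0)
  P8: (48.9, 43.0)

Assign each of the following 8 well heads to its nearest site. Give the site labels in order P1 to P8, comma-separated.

P1 → Inner (d²=208.10)
P2 → Inner (d²=523.81)
P3 → Mid (d²=245.06)
P4 → Central (d²=1091.33)
P5 → South (d²=643.40)
P6 → Inner (d²=1.78)
P7 → Inner (d²=745.30)
P8 → South (d²=700.13)

Inner, Inner, Mid, Central, South, Inner, Inner, South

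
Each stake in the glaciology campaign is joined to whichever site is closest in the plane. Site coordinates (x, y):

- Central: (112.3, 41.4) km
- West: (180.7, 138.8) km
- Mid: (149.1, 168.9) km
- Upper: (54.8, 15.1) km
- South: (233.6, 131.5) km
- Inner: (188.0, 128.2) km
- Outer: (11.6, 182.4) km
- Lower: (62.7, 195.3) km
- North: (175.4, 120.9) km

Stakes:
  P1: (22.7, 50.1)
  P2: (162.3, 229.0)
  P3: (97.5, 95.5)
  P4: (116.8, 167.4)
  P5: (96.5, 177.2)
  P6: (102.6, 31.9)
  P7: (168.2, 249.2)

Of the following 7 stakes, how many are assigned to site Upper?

1

P1 → Upper
P2 → Mid
P3 → Central
P4 → Mid
P5 → Lower
P6 → Central
P7 → Mid
1 of the 7 goes to Upper.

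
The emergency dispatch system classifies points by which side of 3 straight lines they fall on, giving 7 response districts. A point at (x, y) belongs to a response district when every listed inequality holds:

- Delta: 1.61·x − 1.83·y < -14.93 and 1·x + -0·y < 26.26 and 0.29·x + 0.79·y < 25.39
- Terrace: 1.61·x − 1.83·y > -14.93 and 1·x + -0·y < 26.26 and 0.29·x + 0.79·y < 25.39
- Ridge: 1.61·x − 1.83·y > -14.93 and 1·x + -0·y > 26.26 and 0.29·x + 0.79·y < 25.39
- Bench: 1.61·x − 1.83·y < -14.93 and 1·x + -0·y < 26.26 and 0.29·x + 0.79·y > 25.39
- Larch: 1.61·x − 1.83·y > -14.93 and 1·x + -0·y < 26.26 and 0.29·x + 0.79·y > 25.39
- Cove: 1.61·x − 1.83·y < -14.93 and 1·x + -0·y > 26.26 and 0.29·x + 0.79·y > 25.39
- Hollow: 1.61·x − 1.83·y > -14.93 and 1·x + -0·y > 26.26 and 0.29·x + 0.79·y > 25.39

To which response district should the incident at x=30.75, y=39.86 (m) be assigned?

1.61·30.75 − 1.83·39.86 = -23.436, which is < -14.93
1·30.75 + -0·39.86 = 30.750, which is > 26.26
0.29·30.75 + 0.79·39.86 = 40.407, which is > 25.39
This sign pattern matches Cove.

Cove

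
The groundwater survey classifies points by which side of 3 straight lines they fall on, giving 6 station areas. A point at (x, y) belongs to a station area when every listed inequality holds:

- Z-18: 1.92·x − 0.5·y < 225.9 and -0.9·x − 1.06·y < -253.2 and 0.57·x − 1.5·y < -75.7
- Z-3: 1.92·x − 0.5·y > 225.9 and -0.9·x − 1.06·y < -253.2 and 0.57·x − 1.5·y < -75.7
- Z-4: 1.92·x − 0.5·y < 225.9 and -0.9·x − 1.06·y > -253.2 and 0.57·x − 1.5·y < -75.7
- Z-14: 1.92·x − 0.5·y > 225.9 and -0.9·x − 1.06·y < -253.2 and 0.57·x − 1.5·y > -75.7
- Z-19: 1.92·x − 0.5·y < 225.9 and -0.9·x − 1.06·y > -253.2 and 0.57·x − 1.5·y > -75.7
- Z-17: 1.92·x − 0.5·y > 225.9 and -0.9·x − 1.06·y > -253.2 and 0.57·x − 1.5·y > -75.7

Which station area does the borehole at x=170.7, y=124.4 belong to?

Z-3

1.92·170.7 − 0.5·124.4 = 265.544, which is > 225.9
-0.9·170.7 − 1.06·124.4 = -285.494, which is < -253.2
0.57·170.7 − 1.5·124.4 = -89.301, which is < -75.7
This sign pattern matches Z-3.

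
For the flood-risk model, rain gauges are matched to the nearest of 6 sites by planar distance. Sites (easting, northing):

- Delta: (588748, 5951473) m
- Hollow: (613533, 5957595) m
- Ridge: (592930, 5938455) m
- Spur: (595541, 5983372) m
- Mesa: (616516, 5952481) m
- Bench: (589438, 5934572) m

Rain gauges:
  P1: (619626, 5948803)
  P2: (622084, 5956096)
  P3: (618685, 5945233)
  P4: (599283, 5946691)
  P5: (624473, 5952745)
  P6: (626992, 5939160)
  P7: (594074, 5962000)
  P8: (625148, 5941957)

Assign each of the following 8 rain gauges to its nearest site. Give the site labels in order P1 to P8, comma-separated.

P1 → Mesa (d²=23199784.00)
P2 → Mesa (d²=44070849.00)
P3 → Mesa (d²=57238065.00)
P4 → Ridge (d²=108192305.00)
P5 → Mesa (d²=63383545.00)
P6 → Mesa (d²=287195617.00)
P7 → Delta (d²=139184005.00)
P8 → Mesa (d²=185266000.00)

Mesa, Mesa, Mesa, Ridge, Mesa, Mesa, Delta, Mesa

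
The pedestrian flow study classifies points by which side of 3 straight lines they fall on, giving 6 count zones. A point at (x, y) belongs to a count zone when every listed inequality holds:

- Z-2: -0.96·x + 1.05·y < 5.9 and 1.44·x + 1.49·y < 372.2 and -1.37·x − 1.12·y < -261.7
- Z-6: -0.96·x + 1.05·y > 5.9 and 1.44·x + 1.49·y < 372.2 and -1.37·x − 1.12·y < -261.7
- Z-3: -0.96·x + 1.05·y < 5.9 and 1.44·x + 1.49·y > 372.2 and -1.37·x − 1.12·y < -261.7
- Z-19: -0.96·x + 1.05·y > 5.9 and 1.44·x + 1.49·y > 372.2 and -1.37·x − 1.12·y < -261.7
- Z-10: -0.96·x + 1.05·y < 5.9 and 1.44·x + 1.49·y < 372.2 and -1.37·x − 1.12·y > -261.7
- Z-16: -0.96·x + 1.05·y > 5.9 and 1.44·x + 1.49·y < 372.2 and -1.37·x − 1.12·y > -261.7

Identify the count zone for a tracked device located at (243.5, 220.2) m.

Z-3

-0.96·243.5 + 1.05·220.2 = -2.550, which is < 5.9
1.44·243.5 + 1.49·220.2 = 678.738, which is > 372.2
-1.37·243.5 − 1.12·220.2 = -580.219, which is < -261.7
This sign pattern matches Z-3.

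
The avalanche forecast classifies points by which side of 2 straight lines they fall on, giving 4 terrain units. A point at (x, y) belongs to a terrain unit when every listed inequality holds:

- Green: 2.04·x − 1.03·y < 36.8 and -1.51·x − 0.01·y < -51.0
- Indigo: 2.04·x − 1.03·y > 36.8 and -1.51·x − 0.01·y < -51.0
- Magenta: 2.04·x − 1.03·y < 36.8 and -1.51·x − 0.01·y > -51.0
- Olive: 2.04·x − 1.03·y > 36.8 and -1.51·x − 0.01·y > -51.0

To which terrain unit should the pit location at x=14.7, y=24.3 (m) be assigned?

Magenta

2.04·14.7 − 1.03·24.3 = 4.959, which is < 36.8
-1.51·14.7 − 0.01·24.3 = -22.440, which is > -51.0
This sign pattern matches Magenta.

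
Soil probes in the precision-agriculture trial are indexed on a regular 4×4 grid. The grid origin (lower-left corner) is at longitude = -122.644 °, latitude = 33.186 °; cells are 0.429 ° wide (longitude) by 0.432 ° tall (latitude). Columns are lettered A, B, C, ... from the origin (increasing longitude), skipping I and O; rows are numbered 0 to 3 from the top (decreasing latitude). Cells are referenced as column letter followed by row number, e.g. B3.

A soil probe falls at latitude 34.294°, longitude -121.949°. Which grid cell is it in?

Column index: ⌊(-121.949 − -122.644) / 0.429⌋ = ⌊1.620⌋ = 1 → column B
Row offset from origin: ⌊(34.294 − 33.186) / 0.432⌋ = ⌊2.565⌋ = 2 → row 1 (counted from top)

B1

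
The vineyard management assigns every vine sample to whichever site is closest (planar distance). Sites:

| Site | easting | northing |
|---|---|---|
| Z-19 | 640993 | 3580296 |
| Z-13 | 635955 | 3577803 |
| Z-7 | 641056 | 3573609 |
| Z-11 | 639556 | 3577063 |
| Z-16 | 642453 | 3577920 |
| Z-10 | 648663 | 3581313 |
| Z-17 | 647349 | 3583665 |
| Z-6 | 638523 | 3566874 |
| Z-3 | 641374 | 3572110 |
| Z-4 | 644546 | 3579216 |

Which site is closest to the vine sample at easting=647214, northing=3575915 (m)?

Squared distances to each site:
Z-19: 57894002.000; Z-13: 130329625.000; Z-7: 43238600.000; Z-11: 59962868.000; Z-16: 26687146.000; Z-10: 31238005.000; Z-17: 60080725.000; Z-6: 157273162.000; Z-3: 48583625.000; Z-4: 18014825.000.
Minimum at Z-4.

Z-4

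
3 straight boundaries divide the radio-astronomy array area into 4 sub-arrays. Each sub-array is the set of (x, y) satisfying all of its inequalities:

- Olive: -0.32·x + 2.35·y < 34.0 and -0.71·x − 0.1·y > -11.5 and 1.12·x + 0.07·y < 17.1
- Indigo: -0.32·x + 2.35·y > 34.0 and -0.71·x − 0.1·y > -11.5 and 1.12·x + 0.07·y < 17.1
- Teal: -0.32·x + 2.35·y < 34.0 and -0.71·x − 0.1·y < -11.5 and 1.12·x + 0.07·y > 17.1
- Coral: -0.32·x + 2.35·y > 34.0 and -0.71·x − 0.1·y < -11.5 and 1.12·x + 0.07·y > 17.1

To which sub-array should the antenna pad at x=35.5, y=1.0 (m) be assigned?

Teal

-0.32·35.5 + 2.35·1.0 = -9.010, which is < 34.0
-0.71·35.5 − 0.1·1.0 = -25.305, which is < -11.5
1.12·35.5 + 0.07·1.0 = 39.830, which is > 17.1
This sign pattern matches Teal.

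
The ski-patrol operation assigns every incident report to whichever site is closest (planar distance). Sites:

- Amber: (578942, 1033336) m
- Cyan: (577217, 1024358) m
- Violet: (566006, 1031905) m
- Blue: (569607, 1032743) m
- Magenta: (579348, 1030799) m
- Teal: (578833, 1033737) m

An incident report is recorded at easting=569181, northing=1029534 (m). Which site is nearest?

Blue

Squared distances to each site:
Amber: 109732325.000; Cyan: 91368272.000; Violet: 15702266.000; Blue: 10479157.000; Magenta: 104968114.000; Teal: 110826313.000.
Minimum at Blue.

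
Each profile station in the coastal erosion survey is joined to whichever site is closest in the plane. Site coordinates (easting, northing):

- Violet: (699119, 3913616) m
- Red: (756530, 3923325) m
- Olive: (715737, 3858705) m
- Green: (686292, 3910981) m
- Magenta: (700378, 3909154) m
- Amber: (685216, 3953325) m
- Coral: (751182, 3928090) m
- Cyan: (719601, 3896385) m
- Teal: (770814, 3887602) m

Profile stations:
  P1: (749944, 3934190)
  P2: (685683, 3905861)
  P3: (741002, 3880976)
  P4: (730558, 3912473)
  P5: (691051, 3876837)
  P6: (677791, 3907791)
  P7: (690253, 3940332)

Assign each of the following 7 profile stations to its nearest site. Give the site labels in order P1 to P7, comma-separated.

P1 → Coral (d²=38742644.00)
P2 → Green (d²=26585281.00)
P3 → Cyan (d²=695440082.00)
P4 → Cyan (d²=378879593.00)
P5 → Olive (d²=938168020.00)
P6 → Green (d²=82443101.00)
P7 → Amber (d²=194189418.00)

Coral, Green, Cyan, Cyan, Olive, Green, Amber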